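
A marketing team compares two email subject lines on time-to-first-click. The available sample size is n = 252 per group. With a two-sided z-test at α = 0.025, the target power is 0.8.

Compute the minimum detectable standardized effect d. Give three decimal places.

Need Φ(δ − 2.241) = 0.8, so δ = 2.241 + 0.842 = 3.083.
(The second rejection-region term Φ(−δ − z_{α/2}) is negligible and dropped.)
δ = d·√(n/2) ⇒ d = δ/√(n/2) = 3.083/√(252/2) = 0.2747.

d ≈ 0.275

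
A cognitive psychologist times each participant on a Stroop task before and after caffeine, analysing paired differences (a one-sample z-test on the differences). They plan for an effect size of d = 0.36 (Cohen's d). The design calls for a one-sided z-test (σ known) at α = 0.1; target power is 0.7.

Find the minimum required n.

Set Φ(δ − 1.282) = 0.7; then δ − 1.282 = Φ⁻¹(0.7) = 0.524, giving δ = 1.806.
δ = d·√n ⇒ n = (δ/d)² = (1.806 / 0.36)² = 25.17.
Rounding up, n = 26.

n = 26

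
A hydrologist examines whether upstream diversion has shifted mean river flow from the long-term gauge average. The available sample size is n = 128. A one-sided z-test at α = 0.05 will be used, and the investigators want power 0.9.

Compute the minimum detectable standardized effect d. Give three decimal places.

Required noncentrality: δ = z_{0.05} + z_{0.10} = 1.645 + 1.282 = 2.926.
δ = d·√n ⇒ d = δ/√n = 2.926/√128 = 0.2587.

d ≈ 0.259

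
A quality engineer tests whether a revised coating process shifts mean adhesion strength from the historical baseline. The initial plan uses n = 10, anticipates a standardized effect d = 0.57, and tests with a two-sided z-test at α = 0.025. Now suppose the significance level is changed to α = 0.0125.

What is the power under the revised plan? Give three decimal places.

δ = d·√n = 0.57 × √10 = 1.8025 (unchanged). New critical value: z_{0.0063} = 2.498.
Revised power = Φ(δ − 2.498) + Φ(−δ − 2.498) = Φ(-0.695) + Φ(-4.300) = 0.2435 + 0.0000 = 0.2435.

Power ≈ 0.243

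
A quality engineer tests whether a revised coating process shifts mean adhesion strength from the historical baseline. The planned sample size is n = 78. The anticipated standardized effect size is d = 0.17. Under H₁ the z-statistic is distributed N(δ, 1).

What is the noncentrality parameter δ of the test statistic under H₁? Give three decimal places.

δ ≈ 1.501

δ = d·√n = 0.17 × √78 = 1.5014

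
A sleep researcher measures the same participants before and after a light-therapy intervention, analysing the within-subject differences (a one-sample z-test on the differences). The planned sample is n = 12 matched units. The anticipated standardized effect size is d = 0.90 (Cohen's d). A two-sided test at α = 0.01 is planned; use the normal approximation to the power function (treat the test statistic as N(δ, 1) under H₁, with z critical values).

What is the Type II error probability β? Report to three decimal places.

Noncentrality parameter: δ = d·√n = 0.90 × √12 = 3.1177
Critical value for a two-sided test at α = 0.01: z_{α/2} = 2.576.
Power = Φ(δ − 2.576) + Φ(−δ − 2.576) = Φ(0.542) + Φ(-5.694) = 0.7060 + 0.0000 = 0.7060.
Type II error: β = 1 − power = 1 − 0.7060 = 0.2940.

β ≈ 0.294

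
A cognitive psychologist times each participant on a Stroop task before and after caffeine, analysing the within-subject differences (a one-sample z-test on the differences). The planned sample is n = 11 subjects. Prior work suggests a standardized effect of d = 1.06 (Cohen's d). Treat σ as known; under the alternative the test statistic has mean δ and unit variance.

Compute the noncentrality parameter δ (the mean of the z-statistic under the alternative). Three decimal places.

δ ≈ 3.516

δ = d·√n = 1.06 × √11 = 3.5156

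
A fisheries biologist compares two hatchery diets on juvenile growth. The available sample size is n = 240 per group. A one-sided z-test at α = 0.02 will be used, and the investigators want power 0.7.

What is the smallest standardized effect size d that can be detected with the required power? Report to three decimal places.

Required noncentrality: δ = z_{0.02} + z_{0.30} = 2.054 + 0.524 = 2.578.
δ = d·√(n/2) ⇒ d = δ/√(n/2) = 2.578/√(240/2) = 0.2354.

d ≈ 0.235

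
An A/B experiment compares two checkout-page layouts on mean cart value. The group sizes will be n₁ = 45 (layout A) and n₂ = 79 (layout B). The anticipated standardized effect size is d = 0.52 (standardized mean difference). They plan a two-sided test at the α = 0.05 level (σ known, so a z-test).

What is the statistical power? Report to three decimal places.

Noncentrality parameter: δ = d / √(1/n₁ + 1/n₂) = 0.52 / √(1/45 + 1/79) = 2.7843
Two-sided α = 0.05 → critical value z_{0.025} = 1.960.
Power = Φ(δ − 1.960) + Φ(−δ − 1.960) = Φ(0.824) + Φ(-4.744) = 0.7951 + 0.0000 = 0.7951.

Power ≈ 0.795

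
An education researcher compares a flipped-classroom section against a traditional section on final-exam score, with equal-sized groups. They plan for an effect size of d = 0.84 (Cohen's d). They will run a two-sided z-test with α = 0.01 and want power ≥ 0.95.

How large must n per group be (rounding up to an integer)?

n = 51 per group

For power 0.95 need Φ(δ − z_{0.005}) = 0.95, so δ = z_{0.005} + z_{0.05} = 2.576 + 1.645 = 4.221.
(Ignoring the negligible lower-tail rejection probability gives the usual closed-form inversion.)
δ = d·√(n/2) ⇒ n = 2(δ/d)² = 2 × (4.221 / 0.84)² = 50.49.
Round up to the next whole unit.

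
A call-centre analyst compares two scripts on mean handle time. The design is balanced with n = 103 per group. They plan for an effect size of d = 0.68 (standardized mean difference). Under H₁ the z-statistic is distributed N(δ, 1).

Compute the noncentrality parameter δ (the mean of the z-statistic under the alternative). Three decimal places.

The noncentrality parameter scales effect size by the design's sample-size factor: δ = d·√(n/2) = 0.68 × √(103/2) = 4.8799

δ ≈ 4.880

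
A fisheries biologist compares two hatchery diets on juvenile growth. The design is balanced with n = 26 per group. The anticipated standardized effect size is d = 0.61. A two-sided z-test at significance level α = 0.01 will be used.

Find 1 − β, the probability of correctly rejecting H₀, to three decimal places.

Power ≈ 0.353

Noncentrality parameter: δ = d·√(n/2) = 0.61 × √(26/2) = 2.1994
Two-sided α = 0.01 → critical value z_{0.005} = 2.576.
Power = Φ(δ − 2.576) + Φ(−δ − 2.576) = Φ(-0.376) + Φ(-4.775) = 0.3533 + 0.0000 = 0.3533.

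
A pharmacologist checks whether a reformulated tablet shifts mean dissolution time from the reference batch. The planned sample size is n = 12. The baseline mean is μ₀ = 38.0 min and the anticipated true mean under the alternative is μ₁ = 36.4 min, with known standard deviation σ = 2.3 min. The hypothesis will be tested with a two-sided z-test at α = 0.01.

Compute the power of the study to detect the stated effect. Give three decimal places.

Power ≈ 0.434

Standardized effect: d = |μ₁ − μ₀| / σ = |36.4 − 38.0| / 2.3 = 0.6957
Noncentrality parameter: δ = d·√n = 0.6957 × √12 = 2.4098
Critical value for a two-sided test at α = 0.01: z_{α/2} = 2.576.
Power = Φ(δ − 2.576) + Φ(−δ − 2.576) = Φ(-0.166) + Φ(-4.986) = 0.4341 + 0.0000 = 0.4341.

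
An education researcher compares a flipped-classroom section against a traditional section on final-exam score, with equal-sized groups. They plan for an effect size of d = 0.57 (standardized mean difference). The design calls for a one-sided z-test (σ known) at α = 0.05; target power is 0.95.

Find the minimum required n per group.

n = 67 per group

Set Φ(δ − 1.645) = 0.95; then δ − 1.645 = Φ⁻¹(0.95) = 1.645, giving δ = 3.290.
δ = d·√(n/2) ⇒ n = 2(δ/d)² = 2 × (3.290 / 0.57)² = 66.62.
Rounding up, n = 67 per group.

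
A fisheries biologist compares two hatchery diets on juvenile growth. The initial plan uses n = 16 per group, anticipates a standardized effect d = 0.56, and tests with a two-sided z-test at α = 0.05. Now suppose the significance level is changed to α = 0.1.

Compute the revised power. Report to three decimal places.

Power ≈ 0.476

δ = d·√(n/2) = 0.56 × √(16/2) = 1.5839 (unchanged). New critical value: z_{0.05} = 1.645.
Revised power = Φ(δ − 1.645) + Φ(−δ − 1.645) = Φ(-0.061) + Φ(-3.229) = 0.4757 + 0.0006 = 0.4763.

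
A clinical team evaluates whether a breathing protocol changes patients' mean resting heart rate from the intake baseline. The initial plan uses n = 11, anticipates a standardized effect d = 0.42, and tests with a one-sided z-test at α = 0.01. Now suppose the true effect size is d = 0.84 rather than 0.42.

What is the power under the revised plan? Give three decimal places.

Power ≈ 0.677

With d = 0.84: δ = d·√n = 0.84 × √11 = 2.7860. Critical value z_{0.01} = 2.326.
Revised power = Φ(δ − 2.326) = Φ(0.460) = 0.6771.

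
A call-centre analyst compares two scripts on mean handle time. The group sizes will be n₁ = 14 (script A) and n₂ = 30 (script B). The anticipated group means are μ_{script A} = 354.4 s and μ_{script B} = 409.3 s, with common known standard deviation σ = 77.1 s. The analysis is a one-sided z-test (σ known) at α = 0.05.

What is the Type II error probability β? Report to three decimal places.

Standardized effect: d = |μ_{script A} − μ_{script B}| / σ = |354.4 − 409.3| / 77.1 = 0.7121
Noncentrality parameter: δ = d / √(1/n₁ + 1/n₂) = 0.7121 / √(1/14 + 1/30) = 2.2000
Critical value for a one-sided test at α = 0.05: z_α = 1.645.
Power = P(Z > 1.645 − δ) = Φ(0.555) = 0.7106.
Type II error: β = 1 − power = 1 − 0.7106 = 0.2894.

β ≈ 0.289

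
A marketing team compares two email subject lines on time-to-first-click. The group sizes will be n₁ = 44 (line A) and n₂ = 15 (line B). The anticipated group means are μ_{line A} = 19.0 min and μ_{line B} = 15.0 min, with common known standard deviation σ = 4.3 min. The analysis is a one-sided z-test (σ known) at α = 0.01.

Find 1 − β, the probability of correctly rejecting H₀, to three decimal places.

Power ≈ 0.784

Standardized effect: d = |μ_{line A} − μ_{line B}| / σ = |19.0 − 15.0| / 4.3 = 0.9302
Noncentrality parameter: δ = d / √(1/n₁ + 1/n₂) = 0.9302 / √(1/44 + 1/15) = 3.1113
Critical value for a one-sided test at α = 0.01: z_α = 2.326.
Power = Φ(δ − 2.326) = Φ(0.785) = 0.7837.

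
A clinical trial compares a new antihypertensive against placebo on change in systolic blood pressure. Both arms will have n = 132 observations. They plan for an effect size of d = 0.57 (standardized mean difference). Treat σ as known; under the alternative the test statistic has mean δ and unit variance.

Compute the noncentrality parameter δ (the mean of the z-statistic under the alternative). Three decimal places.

δ ≈ 4.631

δ = d·√(n/2) = 0.57 × √(132/2) = 4.6307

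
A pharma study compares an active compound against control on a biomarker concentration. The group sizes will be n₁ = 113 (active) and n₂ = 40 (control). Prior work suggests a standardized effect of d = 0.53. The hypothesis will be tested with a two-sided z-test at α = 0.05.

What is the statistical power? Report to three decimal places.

Power ≈ 0.821

Noncentrality parameter: δ = d / √(1/n₁ + 1/n₂) = 0.53 / √(1/113 + 1/40) = 2.8807
Two-sided α = 0.05 → critical value z_{0.025} = 1.960.
Power = Φ(δ − 1.960) + Φ(−δ − 1.960) = Φ(0.921) + Φ(-4.841) = 0.8214 + 0.0000 = 0.8214.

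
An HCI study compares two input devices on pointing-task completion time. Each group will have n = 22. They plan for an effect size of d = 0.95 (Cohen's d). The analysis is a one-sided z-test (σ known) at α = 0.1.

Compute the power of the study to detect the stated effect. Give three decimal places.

Power ≈ 0.969

Noncentrality parameter: δ = d·√(n/2) = 0.95 × √(22/2) = 3.1508
One-sided α = 0.1 → critical value z_{0.1} = 1.282.
Power = Φ(δ − 1.282) = Φ(1.869) = 0.9692.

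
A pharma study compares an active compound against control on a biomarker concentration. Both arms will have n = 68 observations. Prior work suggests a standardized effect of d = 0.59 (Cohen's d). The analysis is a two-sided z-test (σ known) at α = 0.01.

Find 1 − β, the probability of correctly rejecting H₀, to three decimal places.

Noncentrality parameter: δ = d·√(n/2) = 0.59 × √(68/2) = 3.4403
Two-sided α = 0.01 → critical value z_{0.005} = 2.576.
Power = Φ(δ − 2.576) + Φ(−δ − 2.576) = Φ(0.864) + Φ(-6.016) = 0.8063 + 0.0000 = 0.8063.

Power ≈ 0.806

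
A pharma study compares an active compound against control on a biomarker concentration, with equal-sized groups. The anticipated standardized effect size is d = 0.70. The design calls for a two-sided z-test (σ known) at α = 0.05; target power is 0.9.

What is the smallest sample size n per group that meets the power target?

Set Φ(δ − 1.960) = 0.9; then δ − 1.960 = Φ⁻¹(0.9) = 1.282, giving δ = 3.242.
(Ignoring the negligible lower-tail rejection probability gives the usual closed-form inversion.)
δ = d·√(n/2) ⇒ n = 2(δ/d)² = 2 × (3.242 / 0.70)² = 42.89.
Round up to the next whole unit.

n = 43 per group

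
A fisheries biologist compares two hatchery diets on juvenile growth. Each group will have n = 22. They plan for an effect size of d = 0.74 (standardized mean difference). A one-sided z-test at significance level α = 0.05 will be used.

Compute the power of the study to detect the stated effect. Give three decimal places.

Power ≈ 0.791

Noncentrality parameter: δ = d·√(n/2) = 0.74 × √(22/2) = 2.4543
Critical value for a one-sided test at α = 0.05: z_α = 1.645.
Power = Φ(δ − 1.645) = Φ(0.809) = 0.7909.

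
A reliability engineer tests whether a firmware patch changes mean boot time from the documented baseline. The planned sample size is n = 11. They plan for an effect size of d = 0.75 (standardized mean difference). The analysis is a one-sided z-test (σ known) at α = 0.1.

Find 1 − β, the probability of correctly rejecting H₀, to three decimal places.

Noncentrality parameter: δ = d·√n = 0.75 × √11 = 2.4875
One-sided α = 0.1 → critical value z_{0.1} = 1.282.
Power = P(Z > 1.282 − δ) = Φ(1.206) = 0.8861.

Power ≈ 0.886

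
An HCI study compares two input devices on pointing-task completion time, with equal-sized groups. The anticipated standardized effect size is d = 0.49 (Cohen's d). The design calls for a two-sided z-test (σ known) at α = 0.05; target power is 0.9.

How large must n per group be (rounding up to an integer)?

n = 88 per group

Set Φ(δ − 1.960) = 0.9; then δ − 1.960 = Φ⁻¹(0.9) = 1.282, giving δ = 3.242.
(The Φ(−δ − z_{α/2}) term is vanishingly small for δ > 0 and is dropped in the standard sample-size formula.)
δ = d·√(n/2) ⇒ n = 2(δ/d)² = 2 × (3.242 / 0.49)² = 87.53.
Rounding up, n = 88 per group.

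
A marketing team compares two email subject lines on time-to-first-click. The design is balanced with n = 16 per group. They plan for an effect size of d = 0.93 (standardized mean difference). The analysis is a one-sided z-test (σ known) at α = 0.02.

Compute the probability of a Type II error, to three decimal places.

Noncentrality parameter: δ = d·√(n/2) = 0.93 × √(16/2) = 2.6304
Critical value for a one-sided test at α = 0.02: z_α = 2.054.
Power = Φ(δ − 2.054) = Φ(0.577) = 0.7179.
Type II error: β = 1 − power = 1 − 0.7179 = 0.2821.

β ≈ 0.282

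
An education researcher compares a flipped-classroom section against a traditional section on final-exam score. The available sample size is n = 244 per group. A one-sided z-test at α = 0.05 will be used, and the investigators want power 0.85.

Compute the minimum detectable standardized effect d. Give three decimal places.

Required noncentrality: δ = z_{0.05} + z_{0.15} = 1.645 + 1.036 = 2.681.
δ = d·√(n/2) ⇒ d = δ/√(n/2) = 2.681/√(244/2) = 0.2428.

d ≈ 0.243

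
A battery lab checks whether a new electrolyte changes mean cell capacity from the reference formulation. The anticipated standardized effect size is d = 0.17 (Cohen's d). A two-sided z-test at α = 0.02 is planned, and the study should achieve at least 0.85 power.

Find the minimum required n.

For power 0.85 need Φ(δ − z_{0.01}) = 0.85, so δ = z_{0.01} + z_{0.15} = 2.326 + 1.036 = 3.363.
(For δ > 0 the lower-tail rejection region contributes negligibly to power, so the one-term inversion is standard.)
δ = d·√n ⇒ n = (δ/d)² = (3.363 / 0.17)² = 391.29.
Round up to the next whole unit.

n = 392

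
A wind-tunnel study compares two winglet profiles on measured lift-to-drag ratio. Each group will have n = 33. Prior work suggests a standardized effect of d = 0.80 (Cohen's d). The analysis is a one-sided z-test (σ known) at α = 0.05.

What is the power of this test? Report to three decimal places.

Power ≈ 0.946

Noncentrality parameter: λ = d·√(n/2) = 0.80 × √(33/2) = 3.2496
One-sided α = 0.05 → critical value z_{0.05} = 1.645.
Power = Φ(λ − 1.645) = Φ(1.605) = 0.9457.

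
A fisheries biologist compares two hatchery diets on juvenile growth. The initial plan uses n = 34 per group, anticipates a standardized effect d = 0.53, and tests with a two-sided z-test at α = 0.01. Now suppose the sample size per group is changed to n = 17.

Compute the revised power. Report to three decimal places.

Power ≈ 0.151

With n = 17 per group: δ = d·√(n/2) = 0.53 × √(17/2) = 1.5452. Critical value z_{0.005} = 2.576.
Revised power = Φ(δ − 2.576) + Φ(−δ − 2.576) = Φ(-1.031) + Φ(-4.121) = 0.1514 + 0.0000 = 0.1514.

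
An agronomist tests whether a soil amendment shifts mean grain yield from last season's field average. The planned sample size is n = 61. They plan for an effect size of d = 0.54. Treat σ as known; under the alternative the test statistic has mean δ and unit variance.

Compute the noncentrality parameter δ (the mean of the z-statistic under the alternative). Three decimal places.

The noncentrality parameter scales effect size by the design's sample-size factor: δ = d·√n = 0.54 × √61 = 4.2175

δ ≈ 4.218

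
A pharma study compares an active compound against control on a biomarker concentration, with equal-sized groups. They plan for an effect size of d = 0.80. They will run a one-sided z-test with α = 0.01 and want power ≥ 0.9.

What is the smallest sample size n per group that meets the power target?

n = 41 per group

For power 0.9 need Φ(δ − z_{0.01}) = 0.9, so δ = z_{0.01} + z_{0.10} = 2.326 + 1.282 = 3.608.
δ = d·√(n/2) ⇒ n = 2(δ/d)² = 2 × (3.608 / 0.80)² = 40.68.
Rounding up, n = 41 per group.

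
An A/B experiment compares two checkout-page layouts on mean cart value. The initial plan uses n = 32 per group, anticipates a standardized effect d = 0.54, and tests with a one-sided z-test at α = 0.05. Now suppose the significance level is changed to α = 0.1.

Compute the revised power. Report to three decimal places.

δ = d·√(n/2) = 0.54 × √(32/2) = 2.1600 (unchanged). New critical value: z_{0.1} = 1.282.
Revised power = Φ(δ − 1.282) = Φ(0.878) = 0.8101.

Power ≈ 0.810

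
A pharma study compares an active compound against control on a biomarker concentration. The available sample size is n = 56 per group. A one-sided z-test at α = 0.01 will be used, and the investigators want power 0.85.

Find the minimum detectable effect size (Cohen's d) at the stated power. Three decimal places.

Required noncentrality: δ = z_{0.01} + z_{0.15} = 2.326 + 1.036 = 3.363.
δ = d·√(n/2) ⇒ d = δ/√(n/2) = 3.363/√(56/2) = 0.6355.

d ≈ 0.636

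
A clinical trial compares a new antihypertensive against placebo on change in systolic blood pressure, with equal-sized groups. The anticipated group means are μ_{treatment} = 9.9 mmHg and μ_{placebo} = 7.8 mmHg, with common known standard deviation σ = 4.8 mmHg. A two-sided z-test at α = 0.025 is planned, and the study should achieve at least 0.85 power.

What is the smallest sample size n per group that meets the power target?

n = 113 per group

Standardized effect: d = |μ_{treatment} − μ_{placebo}| / σ = |9.9 − 7.8| / 4.8 = 0.4375
Set Φ(δ − 2.241) = 0.85; then δ − 2.241 = Φ⁻¹(0.85) = 1.036, giving δ = 3.278.
(For δ > 0 the lower-tail rejection region contributes negligibly to power, so the one-term inversion is standard.)
δ = d·√(n/2) ⇒ n = 2(δ/d)² = 2 × (3.278 / 0.4375)² = 112.27.
Round up to the next whole unit.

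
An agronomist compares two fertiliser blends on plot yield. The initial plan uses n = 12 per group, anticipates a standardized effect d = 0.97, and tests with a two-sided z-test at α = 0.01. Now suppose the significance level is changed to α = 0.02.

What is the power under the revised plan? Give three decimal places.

Power ≈ 0.520

δ = d·√(n/2) = 0.97 × √(12/2) = 2.3760 (unchanged). New critical value: z_{0.01} = 2.326.
Revised power = Φ(δ − 2.326) + Φ(−δ − 2.326) = Φ(0.050) + Φ(-4.702) = 0.5198 + 0.0000 = 0.5198.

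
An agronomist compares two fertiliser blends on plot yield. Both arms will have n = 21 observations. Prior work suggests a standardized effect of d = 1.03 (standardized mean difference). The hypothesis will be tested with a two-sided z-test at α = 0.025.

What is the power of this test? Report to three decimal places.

Noncentrality parameter: δ = d·√(n/2) = 1.03 × √(21/2) = 3.3376
Two-sided α = 0.025 → critical value z_{0.0125} = 2.241.
Power = Φ(δ − 2.241) + Φ(−δ − 2.241) = Φ(1.096) + Φ(-5.579) = 0.8635 + 0.0000 = 0.8635.

Power ≈ 0.863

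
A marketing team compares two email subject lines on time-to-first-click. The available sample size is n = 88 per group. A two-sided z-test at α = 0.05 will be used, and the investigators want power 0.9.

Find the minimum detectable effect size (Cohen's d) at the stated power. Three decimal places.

Need Φ(δ − 1.960) = 0.9, so δ = 1.960 + 1.282 = 3.242.
(The second rejection-region term Φ(−δ − z_{α/2}) is negligible and dropped.)
δ = d·√(n/2) ⇒ d = δ/√(n/2) = 3.242/√(88/2) = 0.4887.

d ≈ 0.489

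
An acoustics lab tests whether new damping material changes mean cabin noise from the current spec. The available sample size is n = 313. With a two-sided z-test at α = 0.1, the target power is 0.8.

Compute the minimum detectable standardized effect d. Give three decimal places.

Required noncentrality: δ = z_{0.05} + z_{0.20} = 1.645 + 0.842 = 2.486.
(Lower-tail contribution to power is negligible for δ > 0.)
δ = d·√n ⇒ d = δ/√n = 2.486/√313 = 0.1405.

d ≈ 0.141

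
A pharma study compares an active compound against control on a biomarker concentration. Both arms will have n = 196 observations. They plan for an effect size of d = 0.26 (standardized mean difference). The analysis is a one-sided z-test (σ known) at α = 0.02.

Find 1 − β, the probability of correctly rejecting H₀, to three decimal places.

Noncentrality parameter: δ = d·√(n/2) = 0.26 × √(196/2) = 2.5739
One-sided α = 0.02 → critical value z_{0.02} = 2.054.
Power = P(Z > 2.054 − δ) = Φ(0.520) = 0.6985.

Power ≈ 0.699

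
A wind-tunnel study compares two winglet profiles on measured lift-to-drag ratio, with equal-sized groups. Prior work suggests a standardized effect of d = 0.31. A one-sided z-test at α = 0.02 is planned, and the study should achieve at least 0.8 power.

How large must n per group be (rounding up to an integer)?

n = 175 per group

Set Φ(δ − 2.054) = 0.8; then δ − 2.054 = Φ⁻¹(0.8) = 0.842, giving δ = 2.895.
δ = d·√(n/2) ⇒ n = 2(δ/d)² = 2 × (2.895 / 0.31)² = 174.47.
Round up to the next whole unit.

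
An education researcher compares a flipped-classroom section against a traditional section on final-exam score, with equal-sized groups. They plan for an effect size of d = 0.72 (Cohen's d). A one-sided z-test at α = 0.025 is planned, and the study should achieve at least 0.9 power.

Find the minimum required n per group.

Set Φ(δ − 1.960) = 0.9; then δ − 1.960 = Φ⁻¹(0.9) = 1.282, giving δ = 3.242.
δ = d·√(n/2) ⇒ n = 2(δ/d)² = 2 × (3.242 / 0.72)² = 40.54.
Round up to the next whole unit.

n = 41 per group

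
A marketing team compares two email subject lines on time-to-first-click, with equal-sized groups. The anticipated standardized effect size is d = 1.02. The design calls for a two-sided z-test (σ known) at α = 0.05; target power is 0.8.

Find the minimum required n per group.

For power 0.8 need Φ(δ − z_{0.025}) = 0.8, so δ = z_{0.025} + z_{0.20} = 1.960 + 0.842 = 2.802.
(Ignoring the negligible lower-tail rejection probability gives the usual closed-form inversion.)
δ = d·√(n/2) ⇒ n = 2(δ/d)² = 2 × (2.802 / 1.02)² = 15.09.
Round up to the next whole unit.

n = 16 per group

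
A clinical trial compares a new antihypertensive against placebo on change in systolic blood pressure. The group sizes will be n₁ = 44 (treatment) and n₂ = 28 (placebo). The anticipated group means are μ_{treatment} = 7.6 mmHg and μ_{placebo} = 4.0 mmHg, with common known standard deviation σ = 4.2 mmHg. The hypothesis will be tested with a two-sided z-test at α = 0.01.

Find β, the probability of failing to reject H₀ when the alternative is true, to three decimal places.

β ≈ 0.166

Standardized effect: d = |μ_{treatment} − μ_{placebo}| / σ = |7.6 − 4.0| / 4.2 = 0.8571
Noncentrality parameter: δ = d / √(1/n₁ + 1/n₂) = 0.8571 / √(1/44 + 1/28) = 3.5456
Critical value for a two-sided test at α = 0.01: z_{α/2} = 2.576.
Power = Φ(δ − 2.576) + Φ(−δ − 2.576) = Φ(0.970) + Φ(-6.121) = 0.8339 + 0.0000 = 0.8339.
Type II error: β = 1 − power = 1 − 0.8339 = 0.1661.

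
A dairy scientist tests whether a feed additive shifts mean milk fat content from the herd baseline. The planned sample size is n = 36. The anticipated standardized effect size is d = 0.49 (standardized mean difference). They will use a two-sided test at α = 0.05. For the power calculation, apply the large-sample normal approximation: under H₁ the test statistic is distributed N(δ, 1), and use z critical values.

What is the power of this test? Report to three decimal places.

Power ≈ 0.836

Noncentrality parameter: δ = d·√n = 0.49 × √36 = 2.9400
Critical value for a two-sided test at α = 0.05: z_{α/2} = 1.960.
Power = Φ(δ − 1.960) + Φ(−δ − 1.960) = Φ(0.980) + Φ(-4.900) = 0.8365 + 0.0000 = 0.8365.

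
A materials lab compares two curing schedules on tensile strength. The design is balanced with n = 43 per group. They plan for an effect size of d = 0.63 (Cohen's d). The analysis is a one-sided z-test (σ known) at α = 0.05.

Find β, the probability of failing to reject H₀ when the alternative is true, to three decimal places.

Noncentrality parameter: δ = d·√(n/2) = 0.63 × √(43/2) = 2.9212
Critical value for a one-sided test at α = 0.05: z_α = 1.645.
Power = Φ(δ − 1.645) = Φ(1.276) = 0.8991.
Type II error: β = 1 − power = 1 − 0.8991 = 0.1009.

β ≈ 0.101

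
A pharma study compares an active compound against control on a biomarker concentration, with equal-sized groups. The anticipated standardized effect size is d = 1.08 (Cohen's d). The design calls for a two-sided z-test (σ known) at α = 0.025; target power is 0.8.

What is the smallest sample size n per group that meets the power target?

n = 17 per group

Set Φ(δ − 2.241) = 0.8; then δ − 2.241 = Φ⁻¹(0.8) = 0.842, giving δ = 3.083.
(Ignoring the negligible lower-tail rejection probability gives the usual closed-form inversion.)
δ = d·√(n/2) ⇒ n = 2(δ/d)² = 2 × (3.083 / 1.08)² = 16.30.
Rounding up, n = 17 per group.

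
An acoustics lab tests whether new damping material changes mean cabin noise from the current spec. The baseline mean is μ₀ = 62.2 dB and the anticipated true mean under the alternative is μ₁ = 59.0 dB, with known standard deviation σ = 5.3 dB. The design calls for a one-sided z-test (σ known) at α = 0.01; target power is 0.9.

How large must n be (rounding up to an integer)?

n = 36

Standardized effect: d = |μ₁ − μ₀| / σ = |59.0 − 62.2| / 5.3 = 0.6038
For power 0.9 need Φ(δ − z_{0.01}) = 0.9, so δ = z_{0.01} + z_{0.10} = 2.326 + 1.282 = 3.608.
δ = d·√n ⇒ n = (δ/d)² = (3.608 / 0.6038)² = 35.71.
Rounding up, n = 36.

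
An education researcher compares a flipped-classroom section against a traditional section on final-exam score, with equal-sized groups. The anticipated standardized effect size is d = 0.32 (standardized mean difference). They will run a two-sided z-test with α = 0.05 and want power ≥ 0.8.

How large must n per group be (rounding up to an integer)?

Set Φ(δ − 1.960) = 0.8; then δ − 1.960 = Φ⁻¹(0.8) = 0.842, giving δ = 2.802.
(Ignoring the negligible lower-tail rejection probability gives the usual closed-form inversion.)
δ = d·√(n/2) ⇒ n = 2(δ/d)² = 2 × (2.802 / 0.32)² = 153.30.
Rounding up, n = 154 per group.

n = 154 per group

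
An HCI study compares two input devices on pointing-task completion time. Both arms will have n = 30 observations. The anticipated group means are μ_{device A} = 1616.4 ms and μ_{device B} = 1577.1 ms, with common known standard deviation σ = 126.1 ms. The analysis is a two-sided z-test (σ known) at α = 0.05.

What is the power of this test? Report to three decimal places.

Power ≈ 0.227

Standardized effect: d = |μ_{device A} − μ_{device B}| / σ = |1616.4 − 1577.1| / 126.1 = 0.3117
Noncentrality parameter: δ = d·√(n/2) = 0.3117 × √(30/2) = 1.2070
Two-sided α = 0.05 → critical value z_{0.025} = 1.960.
Power = Φ(δ − 1.960) + Φ(−δ − 1.960) = Φ(-0.753) + Φ(-3.167) = 0.2257 + 0.0008 = 0.2265.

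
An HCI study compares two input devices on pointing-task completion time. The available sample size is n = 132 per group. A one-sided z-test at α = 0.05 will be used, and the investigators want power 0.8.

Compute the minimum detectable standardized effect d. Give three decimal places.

Need Φ(δ − 1.645) = 0.8, so δ = 1.645 + 0.842 = 2.486.
δ = d·√(n/2) ⇒ d = δ/√(n/2) = 2.486/√(132/2) = 0.3061.

d ≈ 0.306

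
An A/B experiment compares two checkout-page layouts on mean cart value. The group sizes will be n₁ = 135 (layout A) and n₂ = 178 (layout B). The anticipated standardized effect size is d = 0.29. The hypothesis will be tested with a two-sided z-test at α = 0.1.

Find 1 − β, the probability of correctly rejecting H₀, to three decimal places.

Noncentrality parameter: δ = d / √(1/n₁ + 1/n₂) = 0.29 / √(1/135 + 1/178) = 2.5410
Two-sided α = 0.1 → critical value z_{0.05} = 1.645.
Power = Φ(δ − 1.645) + Φ(−δ − 1.645) = Φ(0.896) + Φ(-4.186) = 0.8149 + 0.0000 = 0.8149.

Power ≈ 0.815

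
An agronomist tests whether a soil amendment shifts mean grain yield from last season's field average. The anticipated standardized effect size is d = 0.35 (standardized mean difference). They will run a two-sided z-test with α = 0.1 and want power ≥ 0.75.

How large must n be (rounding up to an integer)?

n = 44

For power 0.75 need Φ(δ − z_{0.05}) = 0.75, so δ = z_{0.05} + z_{0.25} = 1.645 + 0.674 = 2.319.
(Ignoring the negligible lower-tail rejection probability gives the usual closed-form inversion.)
δ = d·√n ⇒ n = (δ/d)² = (2.319 / 0.35)² = 43.91.
Rounding up, n = 44.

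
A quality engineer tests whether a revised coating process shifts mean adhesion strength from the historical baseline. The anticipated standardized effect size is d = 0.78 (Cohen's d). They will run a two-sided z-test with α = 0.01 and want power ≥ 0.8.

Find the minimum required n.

n = 20

Set Φ(δ − 2.576) = 0.8; then δ − 2.576 = Φ⁻¹(0.8) = 0.842, giving δ = 3.417.
(Ignoring the negligible lower-tail rejection probability gives the usual closed-form inversion.)
δ = d·√n ⇒ n = (δ/d)² = (3.417 / 0.78)² = 19.20.
Rounding up, n = 20.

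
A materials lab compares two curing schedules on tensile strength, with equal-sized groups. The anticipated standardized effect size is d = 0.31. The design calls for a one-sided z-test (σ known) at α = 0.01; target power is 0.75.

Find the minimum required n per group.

n = 188 per group

Set Φ(δ − 2.326) = 0.75; then δ − 2.326 = Φ⁻¹(0.75) = 0.674, giving δ = 3.001.
δ = d·√(n/2) ⇒ n = 2(δ/d)² = 2 × (3.001 / 0.31)² = 187.41.
Round up to the next whole unit.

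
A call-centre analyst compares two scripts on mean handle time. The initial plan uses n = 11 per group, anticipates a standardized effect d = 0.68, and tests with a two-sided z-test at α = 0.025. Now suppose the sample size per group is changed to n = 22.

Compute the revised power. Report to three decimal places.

Power ≈ 0.506

With n = 22 per group: δ = d·√(n/2) = 0.68 × √(22/2) = 2.2553. Critical value z_{0.0125} = 2.241.
Revised power = Φ(δ − 2.241) + Φ(−δ − 2.241) = Φ(0.014) + Φ(-4.497) = 0.5055 + 0.0000 = 0.5055.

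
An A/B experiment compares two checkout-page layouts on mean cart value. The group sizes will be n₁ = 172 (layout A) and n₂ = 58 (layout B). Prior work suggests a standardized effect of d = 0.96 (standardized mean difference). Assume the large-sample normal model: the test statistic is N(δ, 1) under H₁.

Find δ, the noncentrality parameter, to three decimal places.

The noncentrality parameter scales effect size by the design's sample-size factor: δ = d / √(1/n₁ + 1/n₂) = 0.96 / √(1/172 + 1/58) = 6.3225

δ ≈ 6.322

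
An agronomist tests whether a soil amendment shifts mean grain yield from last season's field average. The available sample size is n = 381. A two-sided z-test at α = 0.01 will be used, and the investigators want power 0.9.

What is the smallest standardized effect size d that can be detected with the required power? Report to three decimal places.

Required noncentrality: δ = z_{0.005} + z_{0.10} = 2.576 + 1.282 = 3.857.
(The second rejection-region term Φ(−δ − z_{α/2}) is negligible and dropped.)
δ = d·√n ⇒ d = δ/√n = 3.857/√381 = 0.1976.

d ≈ 0.198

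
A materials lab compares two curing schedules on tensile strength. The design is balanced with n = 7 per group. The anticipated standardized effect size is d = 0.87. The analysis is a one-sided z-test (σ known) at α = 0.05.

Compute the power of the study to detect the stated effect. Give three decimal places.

Power ≈ 0.493

Noncentrality parameter: δ = d·√(n/2) = 0.87 × √(7/2) = 1.6276
One-sided α = 0.05 → critical value z_{0.05} = 1.645.
Power = P(Z > 1.645 − δ) = Φ(-0.017) = 0.4931.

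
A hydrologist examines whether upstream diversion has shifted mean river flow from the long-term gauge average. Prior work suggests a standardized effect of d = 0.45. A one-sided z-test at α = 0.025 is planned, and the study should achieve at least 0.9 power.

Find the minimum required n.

n = 52

Set Φ(δ − 1.960) = 0.9; then δ − 1.960 = Φ⁻¹(0.9) = 1.282, giving δ = 3.242.
δ = d·√n ⇒ n = (δ/d)² = (3.242 / 0.45)² = 51.89.
Round up to the next whole unit.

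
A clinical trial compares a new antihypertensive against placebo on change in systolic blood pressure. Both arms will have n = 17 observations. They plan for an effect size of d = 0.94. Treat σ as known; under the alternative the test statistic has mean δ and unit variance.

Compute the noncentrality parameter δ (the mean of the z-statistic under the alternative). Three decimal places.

δ ≈ 2.741

δ = d·√(n/2) = 0.94 × √(17/2) = 2.7405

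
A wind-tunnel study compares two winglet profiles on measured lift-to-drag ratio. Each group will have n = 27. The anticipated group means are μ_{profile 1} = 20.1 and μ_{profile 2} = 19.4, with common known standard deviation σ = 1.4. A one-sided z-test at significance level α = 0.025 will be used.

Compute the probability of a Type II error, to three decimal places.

Standardized effect: d = |μ_{profile 1} − μ_{profile 2}| / σ = |20.1 − 19.4| / 1.4 = 0.5000
Noncentrality parameter: δ = d·√(n/2) = 0.5000 × √(27/2) = 1.8371
One-sided α = 0.025 → critical value z_{0.025} = 1.960.
Power = P(Z > 1.960 − δ) = Φ(-0.123) = 0.4511.
Type II error: β = 1 − power = 1 − 0.4511 = 0.5489.

β ≈ 0.549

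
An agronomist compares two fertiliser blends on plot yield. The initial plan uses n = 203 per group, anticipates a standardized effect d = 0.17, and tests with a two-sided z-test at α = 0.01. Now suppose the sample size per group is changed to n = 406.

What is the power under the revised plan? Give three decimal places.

With n = 406 per group: δ = d·√(n/2) = 0.17 × √(406/2) = 2.4221. Critical value z_{0.005} = 2.576.
Revised power = Φ(δ − 2.576) + Φ(−δ − 2.576) = Φ(-0.154) + Φ(-4.998) = 0.4389 + 0.0000 = 0.4389.

Power ≈ 0.439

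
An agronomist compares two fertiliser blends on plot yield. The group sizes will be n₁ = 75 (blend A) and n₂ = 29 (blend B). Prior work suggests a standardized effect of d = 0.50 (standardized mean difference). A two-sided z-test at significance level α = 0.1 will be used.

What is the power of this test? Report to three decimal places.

Noncentrality parameter: δ = d / √(1/n₁ + 1/n₂) = 0.50 / √(1/75 + 1/29) = 2.2866
Two-sided α = 0.1 → critical value z_{0.05} = 1.645.
Power = Φ(δ − 1.645) + Φ(−δ − 1.645) = Φ(0.642) + Φ(-3.931) = 0.7395 + 0.0000 = 0.7395.

Power ≈ 0.740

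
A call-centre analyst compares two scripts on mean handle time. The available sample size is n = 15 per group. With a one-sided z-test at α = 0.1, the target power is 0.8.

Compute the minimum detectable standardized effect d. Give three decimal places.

Required noncentrality: δ = z_{0.1} + z_{0.20} = 1.282 + 0.842 = 2.123.
δ = d·√(n/2) ⇒ d = δ/√(n/2) = 2.123/√(15/2) = 0.7753.

d ≈ 0.775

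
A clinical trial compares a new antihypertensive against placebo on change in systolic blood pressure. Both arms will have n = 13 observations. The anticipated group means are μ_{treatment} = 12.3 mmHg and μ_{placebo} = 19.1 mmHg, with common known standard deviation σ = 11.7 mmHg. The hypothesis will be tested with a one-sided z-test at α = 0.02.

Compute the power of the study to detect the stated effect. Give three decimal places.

Power ≈ 0.284

Standardized effect: d = |μ_{treatment} − μ_{placebo}| / σ = |12.3 − 19.1| / 11.7 = 0.5812
Noncentrality parameter: δ = d·√(n/2) = 0.5812 × √(13/2) = 1.4818
Critical value for a one-sided test at α = 0.02: z_α = 2.054.
Power = Φ(δ − 2.054) = Φ(-0.572) = 0.2837.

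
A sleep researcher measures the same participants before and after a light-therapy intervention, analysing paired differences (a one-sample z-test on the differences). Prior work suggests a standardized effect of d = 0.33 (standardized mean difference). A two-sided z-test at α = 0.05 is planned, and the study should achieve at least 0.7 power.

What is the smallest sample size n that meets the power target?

n = 57

Set Φ(δ − 1.960) = 0.7; then δ − 1.960 = Φ⁻¹(0.7) = 0.524, giving δ = 2.484.
(The Φ(−δ − z_{α/2}) term is vanishingly small for δ > 0 and is dropped in the standard sample-size formula.)
δ = d·√n ⇒ n = (δ/d)² = (2.484 / 0.33)² = 56.68.
Round up to the next whole unit.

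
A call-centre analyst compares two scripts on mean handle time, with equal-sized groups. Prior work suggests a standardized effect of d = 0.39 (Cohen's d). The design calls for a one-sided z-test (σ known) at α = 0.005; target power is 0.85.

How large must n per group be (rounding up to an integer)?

n = 172 per group

For power 0.85 need Φ(δ − z_{0.005}) = 0.85, so δ = z_{0.005} + z_{0.15} = 2.576 + 1.036 = 3.612.
δ = d·√(n/2) ⇒ n = 2(δ/d)² = 2 × (3.612 / 0.39)² = 171.58.
Rounding up, n = 172 per group.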